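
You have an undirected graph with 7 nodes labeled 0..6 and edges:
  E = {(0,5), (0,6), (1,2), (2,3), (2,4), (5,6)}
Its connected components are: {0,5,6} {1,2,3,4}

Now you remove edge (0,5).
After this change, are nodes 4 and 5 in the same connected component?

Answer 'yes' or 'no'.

Answer: no

Derivation:
Initial components: {0,5,6} {1,2,3,4}
Removing edge (0,5): not a bridge — component count unchanged at 2.
New components: {0,5,6} {1,2,3,4}
Are 4 and 5 in the same component? no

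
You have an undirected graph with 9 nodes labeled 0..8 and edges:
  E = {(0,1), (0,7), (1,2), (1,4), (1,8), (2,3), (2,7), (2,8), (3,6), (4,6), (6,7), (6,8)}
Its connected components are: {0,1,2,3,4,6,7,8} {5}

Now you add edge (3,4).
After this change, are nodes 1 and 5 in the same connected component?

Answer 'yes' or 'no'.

Initial components: {0,1,2,3,4,6,7,8} {5}
Adding edge (3,4): both already in same component {0,1,2,3,4,6,7,8}. No change.
New components: {0,1,2,3,4,6,7,8} {5}
Are 1 and 5 in the same component? no

Answer: no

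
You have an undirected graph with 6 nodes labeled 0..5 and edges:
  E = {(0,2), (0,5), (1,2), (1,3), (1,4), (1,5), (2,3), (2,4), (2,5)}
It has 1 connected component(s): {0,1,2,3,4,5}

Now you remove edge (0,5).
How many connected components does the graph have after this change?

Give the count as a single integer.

Answer: 1

Derivation:
Initial component count: 1
Remove (0,5): not a bridge. Count unchanged: 1.
  After removal, components: {0,1,2,3,4,5}
New component count: 1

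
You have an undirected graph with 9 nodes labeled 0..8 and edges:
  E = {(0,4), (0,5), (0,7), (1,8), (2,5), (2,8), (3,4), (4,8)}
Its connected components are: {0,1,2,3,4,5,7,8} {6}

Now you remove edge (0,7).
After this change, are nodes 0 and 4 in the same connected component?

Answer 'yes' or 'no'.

Initial components: {0,1,2,3,4,5,7,8} {6}
Removing edge (0,7): it was a bridge — component count 2 -> 3.
New components: {0,1,2,3,4,5,8} {6} {7}
Are 0 and 4 in the same component? yes

Answer: yes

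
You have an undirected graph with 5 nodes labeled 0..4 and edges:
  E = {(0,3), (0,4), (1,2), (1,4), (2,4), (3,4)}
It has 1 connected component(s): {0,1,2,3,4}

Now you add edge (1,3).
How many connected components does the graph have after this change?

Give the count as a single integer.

Answer: 1

Derivation:
Initial component count: 1
Add (1,3): endpoints already in same component. Count unchanged: 1.
New component count: 1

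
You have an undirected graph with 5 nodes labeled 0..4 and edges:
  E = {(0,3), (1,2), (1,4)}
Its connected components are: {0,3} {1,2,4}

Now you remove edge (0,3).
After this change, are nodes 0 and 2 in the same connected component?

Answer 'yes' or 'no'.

Answer: no

Derivation:
Initial components: {0,3} {1,2,4}
Removing edge (0,3): it was a bridge — component count 2 -> 3.
New components: {0} {1,2,4} {3}
Are 0 and 2 in the same component? no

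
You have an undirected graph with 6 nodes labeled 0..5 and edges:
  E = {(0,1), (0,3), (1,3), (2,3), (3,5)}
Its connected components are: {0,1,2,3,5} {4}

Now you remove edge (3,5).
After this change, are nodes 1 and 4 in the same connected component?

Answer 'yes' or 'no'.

Initial components: {0,1,2,3,5} {4}
Removing edge (3,5): it was a bridge — component count 2 -> 3.
New components: {0,1,2,3} {4} {5}
Are 1 and 4 in the same component? no

Answer: no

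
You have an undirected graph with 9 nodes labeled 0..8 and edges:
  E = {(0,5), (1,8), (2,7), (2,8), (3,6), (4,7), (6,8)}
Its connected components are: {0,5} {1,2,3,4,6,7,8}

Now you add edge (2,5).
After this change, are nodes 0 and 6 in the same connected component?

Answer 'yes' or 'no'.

Answer: yes

Derivation:
Initial components: {0,5} {1,2,3,4,6,7,8}
Adding edge (2,5): merges {1,2,3,4,6,7,8} and {0,5}.
New components: {0,1,2,3,4,5,6,7,8}
Are 0 and 6 in the same component? yes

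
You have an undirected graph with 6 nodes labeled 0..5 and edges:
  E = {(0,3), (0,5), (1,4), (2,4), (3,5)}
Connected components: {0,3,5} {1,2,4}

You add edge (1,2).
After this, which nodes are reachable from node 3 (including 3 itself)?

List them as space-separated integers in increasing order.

Before: nodes reachable from 3: {0,3,5}
Adding (1,2): both endpoints already in same component. Reachability from 3 unchanged.
After: nodes reachable from 3: {0,3,5}

Answer: 0 3 5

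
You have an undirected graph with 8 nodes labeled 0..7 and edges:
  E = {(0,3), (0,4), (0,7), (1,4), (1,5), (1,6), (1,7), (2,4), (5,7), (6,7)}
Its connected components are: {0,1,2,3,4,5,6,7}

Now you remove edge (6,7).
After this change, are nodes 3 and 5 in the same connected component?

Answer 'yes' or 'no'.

Answer: yes

Derivation:
Initial components: {0,1,2,3,4,5,6,7}
Removing edge (6,7): not a bridge — component count unchanged at 1.
New components: {0,1,2,3,4,5,6,7}
Are 3 and 5 in the same component? yes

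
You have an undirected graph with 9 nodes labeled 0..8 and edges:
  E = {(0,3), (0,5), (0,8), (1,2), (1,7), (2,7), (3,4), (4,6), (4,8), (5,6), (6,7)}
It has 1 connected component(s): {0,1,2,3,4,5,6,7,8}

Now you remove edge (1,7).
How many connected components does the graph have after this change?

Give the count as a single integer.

Answer: 1

Derivation:
Initial component count: 1
Remove (1,7): not a bridge. Count unchanged: 1.
  After removal, components: {0,1,2,3,4,5,6,7,8}
New component count: 1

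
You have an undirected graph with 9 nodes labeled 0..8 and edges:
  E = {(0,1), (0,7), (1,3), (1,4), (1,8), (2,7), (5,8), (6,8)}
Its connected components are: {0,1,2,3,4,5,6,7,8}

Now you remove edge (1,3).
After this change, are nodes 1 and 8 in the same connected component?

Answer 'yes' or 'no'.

Initial components: {0,1,2,3,4,5,6,7,8}
Removing edge (1,3): it was a bridge — component count 1 -> 2.
New components: {0,1,2,4,5,6,7,8} {3}
Are 1 and 8 in the same component? yes

Answer: yes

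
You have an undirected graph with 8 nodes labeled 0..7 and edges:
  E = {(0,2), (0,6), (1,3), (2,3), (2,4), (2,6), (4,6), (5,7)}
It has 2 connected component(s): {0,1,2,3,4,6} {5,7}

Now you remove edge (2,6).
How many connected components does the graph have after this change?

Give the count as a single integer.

Initial component count: 2
Remove (2,6): not a bridge. Count unchanged: 2.
  After removal, components: {0,1,2,3,4,6} {5,7}
New component count: 2

Answer: 2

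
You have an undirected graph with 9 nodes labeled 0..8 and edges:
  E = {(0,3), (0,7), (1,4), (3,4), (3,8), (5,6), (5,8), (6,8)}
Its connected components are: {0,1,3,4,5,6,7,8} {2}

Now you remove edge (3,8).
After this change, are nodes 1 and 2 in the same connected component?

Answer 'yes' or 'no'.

Answer: no

Derivation:
Initial components: {0,1,3,4,5,6,7,8} {2}
Removing edge (3,8): it was a bridge — component count 2 -> 3.
New components: {0,1,3,4,7} {2} {5,6,8}
Are 1 and 2 in the same component? no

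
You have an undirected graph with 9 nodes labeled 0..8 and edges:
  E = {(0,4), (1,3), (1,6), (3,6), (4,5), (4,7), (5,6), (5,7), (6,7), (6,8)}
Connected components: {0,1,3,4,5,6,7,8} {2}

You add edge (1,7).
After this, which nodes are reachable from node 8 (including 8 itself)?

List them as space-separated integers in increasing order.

Answer: 0 1 3 4 5 6 7 8

Derivation:
Before: nodes reachable from 8: {0,1,3,4,5,6,7,8}
Adding (1,7): both endpoints already in same component. Reachability from 8 unchanged.
After: nodes reachable from 8: {0,1,3,4,5,6,7,8}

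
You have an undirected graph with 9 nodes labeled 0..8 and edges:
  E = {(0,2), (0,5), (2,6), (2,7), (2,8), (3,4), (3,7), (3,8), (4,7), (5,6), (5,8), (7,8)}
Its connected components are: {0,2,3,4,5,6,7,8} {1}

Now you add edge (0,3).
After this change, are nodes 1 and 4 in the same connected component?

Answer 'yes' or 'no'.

Answer: no

Derivation:
Initial components: {0,2,3,4,5,6,7,8} {1}
Adding edge (0,3): both already in same component {0,2,3,4,5,6,7,8}. No change.
New components: {0,2,3,4,5,6,7,8} {1}
Are 1 and 4 in the same component? no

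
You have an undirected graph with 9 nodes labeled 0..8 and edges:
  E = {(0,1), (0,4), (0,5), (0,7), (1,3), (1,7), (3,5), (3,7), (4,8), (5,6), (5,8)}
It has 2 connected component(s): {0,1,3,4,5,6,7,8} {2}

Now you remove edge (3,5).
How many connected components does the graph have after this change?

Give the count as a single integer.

Answer: 2

Derivation:
Initial component count: 2
Remove (3,5): not a bridge. Count unchanged: 2.
  After removal, components: {0,1,3,4,5,6,7,8} {2}
New component count: 2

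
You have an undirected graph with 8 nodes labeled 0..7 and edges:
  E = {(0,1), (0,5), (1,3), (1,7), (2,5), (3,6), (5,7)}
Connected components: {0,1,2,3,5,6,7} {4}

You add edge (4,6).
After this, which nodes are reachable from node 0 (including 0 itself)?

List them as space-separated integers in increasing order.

Answer: 0 1 2 3 4 5 6 7

Derivation:
Before: nodes reachable from 0: {0,1,2,3,5,6,7}
Adding (4,6): merges 0's component with another. Reachability grows.
After: nodes reachable from 0: {0,1,2,3,4,5,6,7}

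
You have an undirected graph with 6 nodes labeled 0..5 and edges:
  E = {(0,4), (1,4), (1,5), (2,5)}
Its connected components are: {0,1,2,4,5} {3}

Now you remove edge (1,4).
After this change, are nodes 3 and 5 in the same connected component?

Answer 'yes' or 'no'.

Answer: no

Derivation:
Initial components: {0,1,2,4,5} {3}
Removing edge (1,4): it was a bridge — component count 2 -> 3.
New components: {0,4} {1,2,5} {3}
Are 3 and 5 in the same component? no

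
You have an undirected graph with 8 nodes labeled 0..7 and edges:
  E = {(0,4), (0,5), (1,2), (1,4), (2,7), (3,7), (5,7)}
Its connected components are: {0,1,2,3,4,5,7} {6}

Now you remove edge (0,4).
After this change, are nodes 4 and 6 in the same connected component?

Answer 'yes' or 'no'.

Initial components: {0,1,2,3,4,5,7} {6}
Removing edge (0,4): not a bridge — component count unchanged at 2.
New components: {0,1,2,3,4,5,7} {6}
Are 4 and 6 in the same component? no

Answer: no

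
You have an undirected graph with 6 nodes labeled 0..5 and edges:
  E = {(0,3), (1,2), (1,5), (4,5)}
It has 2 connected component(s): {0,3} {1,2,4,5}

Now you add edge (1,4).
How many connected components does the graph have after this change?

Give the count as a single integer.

Initial component count: 2
Add (1,4): endpoints already in same component. Count unchanged: 2.
New component count: 2

Answer: 2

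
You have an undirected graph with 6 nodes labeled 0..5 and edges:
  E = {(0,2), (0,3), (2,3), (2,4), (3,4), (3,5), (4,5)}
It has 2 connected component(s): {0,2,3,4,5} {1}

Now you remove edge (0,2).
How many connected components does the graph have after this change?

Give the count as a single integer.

Initial component count: 2
Remove (0,2): not a bridge. Count unchanged: 2.
  After removal, components: {0,2,3,4,5} {1}
New component count: 2

Answer: 2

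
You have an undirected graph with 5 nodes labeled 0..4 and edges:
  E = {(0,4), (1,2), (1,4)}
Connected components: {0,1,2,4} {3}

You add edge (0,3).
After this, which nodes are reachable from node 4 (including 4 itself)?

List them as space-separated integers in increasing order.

Before: nodes reachable from 4: {0,1,2,4}
Adding (0,3): merges 4's component with another. Reachability grows.
After: nodes reachable from 4: {0,1,2,3,4}

Answer: 0 1 2 3 4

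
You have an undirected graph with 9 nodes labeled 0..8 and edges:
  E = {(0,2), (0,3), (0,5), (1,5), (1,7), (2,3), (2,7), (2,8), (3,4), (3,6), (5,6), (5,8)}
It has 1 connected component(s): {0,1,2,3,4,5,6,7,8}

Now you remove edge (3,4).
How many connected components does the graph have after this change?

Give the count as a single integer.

Initial component count: 1
Remove (3,4): it was a bridge. Count increases: 1 -> 2.
  After removal, components: {0,1,2,3,5,6,7,8} {4}
New component count: 2

Answer: 2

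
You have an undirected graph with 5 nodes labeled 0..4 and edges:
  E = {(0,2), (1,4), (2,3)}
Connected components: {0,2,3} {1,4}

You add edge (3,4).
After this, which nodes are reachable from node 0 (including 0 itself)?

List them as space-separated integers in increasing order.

Before: nodes reachable from 0: {0,2,3}
Adding (3,4): merges 0's component with another. Reachability grows.
After: nodes reachable from 0: {0,1,2,3,4}

Answer: 0 1 2 3 4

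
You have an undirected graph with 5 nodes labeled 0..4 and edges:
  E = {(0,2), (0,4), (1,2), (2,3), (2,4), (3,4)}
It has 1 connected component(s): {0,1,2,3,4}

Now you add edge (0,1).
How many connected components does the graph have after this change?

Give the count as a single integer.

Answer: 1

Derivation:
Initial component count: 1
Add (0,1): endpoints already in same component. Count unchanged: 1.
New component count: 1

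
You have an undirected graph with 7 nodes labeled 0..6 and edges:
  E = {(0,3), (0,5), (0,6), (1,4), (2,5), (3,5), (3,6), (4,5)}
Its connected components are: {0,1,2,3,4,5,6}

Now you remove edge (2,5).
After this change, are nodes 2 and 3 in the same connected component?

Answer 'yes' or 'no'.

Answer: no

Derivation:
Initial components: {0,1,2,3,4,5,6}
Removing edge (2,5): it was a bridge — component count 1 -> 2.
New components: {0,1,3,4,5,6} {2}
Are 2 and 3 in the same component? no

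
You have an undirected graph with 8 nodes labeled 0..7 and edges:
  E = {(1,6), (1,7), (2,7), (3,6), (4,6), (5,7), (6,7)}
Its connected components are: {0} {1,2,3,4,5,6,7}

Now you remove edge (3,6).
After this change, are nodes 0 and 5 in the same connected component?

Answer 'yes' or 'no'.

Initial components: {0} {1,2,3,4,5,6,7}
Removing edge (3,6): it was a bridge — component count 2 -> 3.
New components: {0} {1,2,4,5,6,7} {3}
Are 0 and 5 in the same component? no

Answer: no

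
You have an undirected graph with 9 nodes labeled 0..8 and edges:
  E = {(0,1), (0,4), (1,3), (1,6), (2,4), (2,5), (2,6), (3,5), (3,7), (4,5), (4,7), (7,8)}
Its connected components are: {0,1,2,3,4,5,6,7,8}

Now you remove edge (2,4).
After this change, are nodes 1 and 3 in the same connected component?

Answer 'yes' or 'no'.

Initial components: {0,1,2,3,4,5,6,7,8}
Removing edge (2,4): not a bridge — component count unchanged at 1.
New components: {0,1,2,3,4,5,6,7,8}
Are 1 and 3 in the same component? yes

Answer: yes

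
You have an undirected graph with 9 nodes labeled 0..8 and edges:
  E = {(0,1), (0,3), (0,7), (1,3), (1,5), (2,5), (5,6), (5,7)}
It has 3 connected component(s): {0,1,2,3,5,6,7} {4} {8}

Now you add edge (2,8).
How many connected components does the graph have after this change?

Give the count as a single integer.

Initial component count: 3
Add (2,8): merges two components. Count decreases: 3 -> 2.
New component count: 2

Answer: 2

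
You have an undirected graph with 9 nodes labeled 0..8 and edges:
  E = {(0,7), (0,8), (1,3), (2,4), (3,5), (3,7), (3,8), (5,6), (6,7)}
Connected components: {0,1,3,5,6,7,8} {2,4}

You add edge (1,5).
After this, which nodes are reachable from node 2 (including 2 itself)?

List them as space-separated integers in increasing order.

Before: nodes reachable from 2: {2,4}
Adding (1,5): both endpoints already in same component. Reachability from 2 unchanged.
After: nodes reachable from 2: {2,4}

Answer: 2 4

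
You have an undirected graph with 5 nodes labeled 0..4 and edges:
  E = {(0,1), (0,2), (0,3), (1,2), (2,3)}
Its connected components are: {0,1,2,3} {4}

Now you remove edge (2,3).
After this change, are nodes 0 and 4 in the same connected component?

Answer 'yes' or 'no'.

Answer: no

Derivation:
Initial components: {0,1,2,3} {4}
Removing edge (2,3): not a bridge — component count unchanged at 2.
New components: {0,1,2,3} {4}
Are 0 and 4 in the same component? no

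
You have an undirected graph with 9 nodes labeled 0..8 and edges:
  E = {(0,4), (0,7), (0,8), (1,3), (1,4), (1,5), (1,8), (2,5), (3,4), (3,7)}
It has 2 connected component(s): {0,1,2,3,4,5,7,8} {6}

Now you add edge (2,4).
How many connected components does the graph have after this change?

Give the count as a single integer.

Initial component count: 2
Add (2,4): endpoints already in same component. Count unchanged: 2.
New component count: 2

Answer: 2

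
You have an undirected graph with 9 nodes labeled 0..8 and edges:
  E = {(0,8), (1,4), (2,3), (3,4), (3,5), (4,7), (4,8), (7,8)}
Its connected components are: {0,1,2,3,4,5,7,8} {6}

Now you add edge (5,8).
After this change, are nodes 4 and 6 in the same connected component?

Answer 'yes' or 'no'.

Initial components: {0,1,2,3,4,5,7,8} {6}
Adding edge (5,8): both already in same component {0,1,2,3,4,5,7,8}. No change.
New components: {0,1,2,3,4,5,7,8} {6}
Are 4 and 6 in the same component? no

Answer: no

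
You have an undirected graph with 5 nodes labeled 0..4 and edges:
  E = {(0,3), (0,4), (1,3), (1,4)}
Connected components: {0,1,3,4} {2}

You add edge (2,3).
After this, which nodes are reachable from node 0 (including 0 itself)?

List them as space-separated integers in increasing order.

Before: nodes reachable from 0: {0,1,3,4}
Adding (2,3): merges 0's component with another. Reachability grows.
After: nodes reachable from 0: {0,1,2,3,4}

Answer: 0 1 2 3 4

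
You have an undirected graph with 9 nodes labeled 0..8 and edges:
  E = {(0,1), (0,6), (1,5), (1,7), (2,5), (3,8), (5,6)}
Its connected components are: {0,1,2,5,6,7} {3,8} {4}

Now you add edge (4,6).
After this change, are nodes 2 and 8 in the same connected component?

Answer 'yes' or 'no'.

Initial components: {0,1,2,5,6,7} {3,8} {4}
Adding edge (4,6): merges {4} and {0,1,2,5,6,7}.
New components: {0,1,2,4,5,6,7} {3,8}
Are 2 and 8 in the same component? no

Answer: no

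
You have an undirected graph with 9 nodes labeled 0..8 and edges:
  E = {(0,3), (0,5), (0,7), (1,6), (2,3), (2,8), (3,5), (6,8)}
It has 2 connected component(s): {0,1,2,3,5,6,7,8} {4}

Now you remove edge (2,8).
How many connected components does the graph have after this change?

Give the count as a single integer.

Answer: 3

Derivation:
Initial component count: 2
Remove (2,8): it was a bridge. Count increases: 2 -> 3.
  After removal, components: {0,2,3,5,7} {1,6,8} {4}
New component count: 3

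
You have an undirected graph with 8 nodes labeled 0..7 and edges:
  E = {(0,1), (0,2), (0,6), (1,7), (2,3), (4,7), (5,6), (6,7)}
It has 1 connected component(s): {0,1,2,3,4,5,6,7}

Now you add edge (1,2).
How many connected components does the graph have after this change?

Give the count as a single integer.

Answer: 1

Derivation:
Initial component count: 1
Add (1,2): endpoints already in same component. Count unchanged: 1.
New component count: 1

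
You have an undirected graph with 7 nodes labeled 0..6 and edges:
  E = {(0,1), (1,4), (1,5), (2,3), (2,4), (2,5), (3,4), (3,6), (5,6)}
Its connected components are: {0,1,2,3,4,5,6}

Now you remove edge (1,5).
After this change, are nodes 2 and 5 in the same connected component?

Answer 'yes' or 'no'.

Answer: yes

Derivation:
Initial components: {0,1,2,3,4,5,6}
Removing edge (1,5): not a bridge — component count unchanged at 1.
New components: {0,1,2,3,4,5,6}
Are 2 and 5 in the same component? yes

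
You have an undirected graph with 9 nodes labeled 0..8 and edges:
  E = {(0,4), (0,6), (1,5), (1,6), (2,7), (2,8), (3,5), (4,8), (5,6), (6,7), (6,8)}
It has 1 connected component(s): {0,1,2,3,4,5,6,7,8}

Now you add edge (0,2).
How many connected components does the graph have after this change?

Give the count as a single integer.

Answer: 1

Derivation:
Initial component count: 1
Add (0,2): endpoints already in same component. Count unchanged: 1.
New component count: 1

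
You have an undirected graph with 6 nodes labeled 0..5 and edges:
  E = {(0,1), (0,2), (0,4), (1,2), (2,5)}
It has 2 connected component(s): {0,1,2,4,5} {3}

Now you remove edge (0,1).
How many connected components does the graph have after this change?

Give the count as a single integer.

Answer: 2

Derivation:
Initial component count: 2
Remove (0,1): not a bridge. Count unchanged: 2.
  After removal, components: {0,1,2,4,5} {3}
New component count: 2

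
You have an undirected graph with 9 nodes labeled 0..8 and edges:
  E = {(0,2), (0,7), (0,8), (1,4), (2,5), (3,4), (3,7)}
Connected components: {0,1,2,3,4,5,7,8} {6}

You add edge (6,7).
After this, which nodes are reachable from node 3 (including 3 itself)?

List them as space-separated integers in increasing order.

Answer: 0 1 2 3 4 5 6 7 8

Derivation:
Before: nodes reachable from 3: {0,1,2,3,4,5,7,8}
Adding (6,7): merges 3's component with another. Reachability grows.
After: nodes reachable from 3: {0,1,2,3,4,5,6,7,8}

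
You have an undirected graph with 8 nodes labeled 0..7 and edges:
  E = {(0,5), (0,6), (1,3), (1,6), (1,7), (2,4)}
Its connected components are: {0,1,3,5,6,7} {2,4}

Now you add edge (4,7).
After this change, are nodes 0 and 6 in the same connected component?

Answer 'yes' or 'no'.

Answer: yes

Derivation:
Initial components: {0,1,3,5,6,7} {2,4}
Adding edge (4,7): merges {2,4} and {0,1,3,5,6,7}.
New components: {0,1,2,3,4,5,6,7}
Are 0 and 6 in the same component? yes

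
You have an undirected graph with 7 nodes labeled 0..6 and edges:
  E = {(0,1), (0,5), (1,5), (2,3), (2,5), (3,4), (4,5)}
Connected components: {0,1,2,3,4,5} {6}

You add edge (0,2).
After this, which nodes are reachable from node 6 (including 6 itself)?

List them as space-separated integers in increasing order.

Answer: 6

Derivation:
Before: nodes reachable from 6: {6}
Adding (0,2): both endpoints already in same component. Reachability from 6 unchanged.
After: nodes reachable from 6: {6}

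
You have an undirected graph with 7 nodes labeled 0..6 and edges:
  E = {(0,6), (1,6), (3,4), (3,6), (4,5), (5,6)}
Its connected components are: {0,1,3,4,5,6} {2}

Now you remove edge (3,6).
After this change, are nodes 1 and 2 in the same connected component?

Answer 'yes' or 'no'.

Initial components: {0,1,3,4,5,6} {2}
Removing edge (3,6): not a bridge — component count unchanged at 2.
New components: {0,1,3,4,5,6} {2}
Are 1 and 2 in the same component? no

Answer: no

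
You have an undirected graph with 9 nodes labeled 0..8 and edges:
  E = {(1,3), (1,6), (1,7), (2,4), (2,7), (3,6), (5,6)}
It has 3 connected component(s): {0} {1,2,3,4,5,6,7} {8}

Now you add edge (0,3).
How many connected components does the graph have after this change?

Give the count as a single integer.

Initial component count: 3
Add (0,3): merges two components. Count decreases: 3 -> 2.
New component count: 2

Answer: 2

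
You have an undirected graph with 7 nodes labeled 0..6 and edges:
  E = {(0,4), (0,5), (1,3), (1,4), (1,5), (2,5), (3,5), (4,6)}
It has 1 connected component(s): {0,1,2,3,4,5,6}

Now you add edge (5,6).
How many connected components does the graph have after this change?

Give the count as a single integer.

Initial component count: 1
Add (5,6): endpoints already in same component. Count unchanged: 1.
New component count: 1

Answer: 1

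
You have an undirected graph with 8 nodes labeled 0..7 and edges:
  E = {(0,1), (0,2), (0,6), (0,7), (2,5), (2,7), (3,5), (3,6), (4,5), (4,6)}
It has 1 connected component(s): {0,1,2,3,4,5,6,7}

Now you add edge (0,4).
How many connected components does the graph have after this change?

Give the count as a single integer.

Answer: 1

Derivation:
Initial component count: 1
Add (0,4): endpoints already in same component. Count unchanged: 1.
New component count: 1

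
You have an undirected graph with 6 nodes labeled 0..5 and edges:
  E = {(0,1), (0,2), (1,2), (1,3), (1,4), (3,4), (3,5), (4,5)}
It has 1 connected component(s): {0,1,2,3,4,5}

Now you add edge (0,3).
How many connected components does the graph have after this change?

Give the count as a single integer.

Initial component count: 1
Add (0,3): endpoints already in same component. Count unchanged: 1.
New component count: 1

Answer: 1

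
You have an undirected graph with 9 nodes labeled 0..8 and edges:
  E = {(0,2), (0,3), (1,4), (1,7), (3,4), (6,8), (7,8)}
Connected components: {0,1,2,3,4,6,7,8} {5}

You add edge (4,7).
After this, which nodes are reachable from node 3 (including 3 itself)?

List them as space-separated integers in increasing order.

Answer: 0 1 2 3 4 6 7 8

Derivation:
Before: nodes reachable from 3: {0,1,2,3,4,6,7,8}
Adding (4,7): both endpoints already in same component. Reachability from 3 unchanged.
After: nodes reachable from 3: {0,1,2,3,4,6,7,8}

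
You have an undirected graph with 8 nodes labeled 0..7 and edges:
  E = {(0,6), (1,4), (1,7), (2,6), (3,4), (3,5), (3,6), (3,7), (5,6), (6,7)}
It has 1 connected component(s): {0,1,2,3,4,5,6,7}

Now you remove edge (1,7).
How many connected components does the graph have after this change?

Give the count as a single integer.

Answer: 1

Derivation:
Initial component count: 1
Remove (1,7): not a bridge. Count unchanged: 1.
  After removal, components: {0,1,2,3,4,5,6,7}
New component count: 1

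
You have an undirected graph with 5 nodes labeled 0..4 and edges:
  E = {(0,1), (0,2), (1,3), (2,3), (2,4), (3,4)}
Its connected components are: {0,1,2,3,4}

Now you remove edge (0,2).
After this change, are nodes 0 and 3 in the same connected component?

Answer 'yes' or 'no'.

Initial components: {0,1,2,3,4}
Removing edge (0,2): not a bridge — component count unchanged at 1.
New components: {0,1,2,3,4}
Are 0 and 3 in the same component? yes

Answer: yes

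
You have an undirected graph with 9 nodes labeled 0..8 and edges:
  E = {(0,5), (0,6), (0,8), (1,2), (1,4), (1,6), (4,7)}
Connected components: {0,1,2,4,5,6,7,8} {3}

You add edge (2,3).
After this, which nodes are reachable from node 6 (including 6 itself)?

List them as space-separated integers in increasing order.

Answer: 0 1 2 3 4 5 6 7 8

Derivation:
Before: nodes reachable from 6: {0,1,2,4,5,6,7,8}
Adding (2,3): merges 6's component with another. Reachability grows.
After: nodes reachable from 6: {0,1,2,3,4,5,6,7,8}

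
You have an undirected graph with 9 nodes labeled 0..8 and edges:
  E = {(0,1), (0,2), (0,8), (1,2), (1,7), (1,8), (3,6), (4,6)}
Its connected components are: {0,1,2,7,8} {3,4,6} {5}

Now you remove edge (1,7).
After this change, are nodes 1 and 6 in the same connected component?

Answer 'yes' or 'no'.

Answer: no

Derivation:
Initial components: {0,1,2,7,8} {3,4,6} {5}
Removing edge (1,7): it was a bridge — component count 3 -> 4.
New components: {0,1,2,8} {3,4,6} {5} {7}
Are 1 and 6 in the same component? no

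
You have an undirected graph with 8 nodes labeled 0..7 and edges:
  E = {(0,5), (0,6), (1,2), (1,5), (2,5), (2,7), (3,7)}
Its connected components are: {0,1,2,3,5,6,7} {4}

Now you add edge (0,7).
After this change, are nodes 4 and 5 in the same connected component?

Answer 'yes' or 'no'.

Initial components: {0,1,2,3,5,6,7} {4}
Adding edge (0,7): both already in same component {0,1,2,3,5,6,7}. No change.
New components: {0,1,2,3,5,6,7} {4}
Are 4 and 5 in the same component? no

Answer: no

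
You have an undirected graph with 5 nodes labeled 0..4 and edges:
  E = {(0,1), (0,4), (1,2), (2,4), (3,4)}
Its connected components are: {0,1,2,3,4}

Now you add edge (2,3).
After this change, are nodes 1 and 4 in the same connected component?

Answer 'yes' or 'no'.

Answer: yes

Derivation:
Initial components: {0,1,2,3,4}
Adding edge (2,3): both already in same component {0,1,2,3,4}. No change.
New components: {0,1,2,3,4}
Are 1 and 4 in the same component? yes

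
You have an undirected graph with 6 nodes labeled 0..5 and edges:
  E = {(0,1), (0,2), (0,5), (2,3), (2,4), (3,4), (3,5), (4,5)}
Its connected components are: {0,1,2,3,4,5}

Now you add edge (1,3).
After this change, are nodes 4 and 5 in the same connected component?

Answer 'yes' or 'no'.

Initial components: {0,1,2,3,4,5}
Adding edge (1,3): both already in same component {0,1,2,3,4,5}. No change.
New components: {0,1,2,3,4,5}
Are 4 and 5 in the same component? yes

Answer: yes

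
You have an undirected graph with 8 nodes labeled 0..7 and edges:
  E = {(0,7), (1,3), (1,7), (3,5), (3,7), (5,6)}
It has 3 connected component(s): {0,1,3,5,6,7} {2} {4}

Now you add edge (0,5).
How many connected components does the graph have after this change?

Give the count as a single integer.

Initial component count: 3
Add (0,5): endpoints already in same component. Count unchanged: 3.
New component count: 3

Answer: 3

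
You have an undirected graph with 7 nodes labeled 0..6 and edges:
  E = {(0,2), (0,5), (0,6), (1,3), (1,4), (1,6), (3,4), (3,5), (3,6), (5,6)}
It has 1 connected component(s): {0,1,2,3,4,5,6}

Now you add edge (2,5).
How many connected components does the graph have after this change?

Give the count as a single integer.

Answer: 1

Derivation:
Initial component count: 1
Add (2,5): endpoints already in same component. Count unchanged: 1.
New component count: 1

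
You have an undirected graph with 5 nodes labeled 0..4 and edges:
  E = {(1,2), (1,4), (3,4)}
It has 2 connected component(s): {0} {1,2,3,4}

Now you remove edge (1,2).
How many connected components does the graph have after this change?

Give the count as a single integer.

Answer: 3

Derivation:
Initial component count: 2
Remove (1,2): it was a bridge. Count increases: 2 -> 3.
  After removal, components: {0} {1,3,4} {2}
New component count: 3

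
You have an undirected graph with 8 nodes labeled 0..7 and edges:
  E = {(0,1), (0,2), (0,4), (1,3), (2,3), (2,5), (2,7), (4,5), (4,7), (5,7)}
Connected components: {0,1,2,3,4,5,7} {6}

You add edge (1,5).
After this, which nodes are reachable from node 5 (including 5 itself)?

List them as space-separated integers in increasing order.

Before: nodes reachable from 5: {0,1,2,3,4,5,7}
Adding (1,5): both endpoints already in same component. Reachability from 5 unchanged.
After: nodes reachable from 5: {0,1,2,3,4,5,7}

Answer: 0 1 2 3 4 5 7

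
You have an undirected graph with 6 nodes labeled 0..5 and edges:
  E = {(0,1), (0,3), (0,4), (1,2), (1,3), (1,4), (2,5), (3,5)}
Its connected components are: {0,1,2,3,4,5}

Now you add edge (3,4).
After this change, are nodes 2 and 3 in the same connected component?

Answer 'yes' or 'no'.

Initial components: {0,1,2,3,4,5}
Adding edge (3,4): both already in same component {0,1,2,3,4,5}. No change.
New components: {0,1,2,3,4,5}
Are 2 and 3 in the same component? yes

Answer: yes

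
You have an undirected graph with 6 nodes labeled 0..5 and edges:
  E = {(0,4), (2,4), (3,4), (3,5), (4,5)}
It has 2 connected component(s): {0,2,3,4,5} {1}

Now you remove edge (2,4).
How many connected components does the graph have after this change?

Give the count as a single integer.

Initial component count: 2
Remove (2,4): it was a bridge. Count increases: 2 -> 3.
  After removal, components: {0,3,4,5} {1} {2}
New component count: 3

Answer: 3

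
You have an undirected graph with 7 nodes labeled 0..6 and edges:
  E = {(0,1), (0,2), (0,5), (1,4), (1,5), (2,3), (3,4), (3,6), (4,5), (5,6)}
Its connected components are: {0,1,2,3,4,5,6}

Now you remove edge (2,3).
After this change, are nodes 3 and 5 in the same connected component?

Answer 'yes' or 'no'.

Initial components: {0,1,2,3,4,5,6}
Removing edge (2,3): not a bridge — component count unchanged at 1.
New components: {0,1,2,3,4,5,6}
Are 3 and 5 in the same component? yes

Answer: yes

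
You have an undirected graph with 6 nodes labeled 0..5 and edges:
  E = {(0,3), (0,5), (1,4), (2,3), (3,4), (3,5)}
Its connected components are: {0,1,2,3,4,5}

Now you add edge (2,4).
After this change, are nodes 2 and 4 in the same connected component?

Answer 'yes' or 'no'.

Answer: yes

Derivation:
Initial components: {0,1,2,3,4,5}
Adding edge (2,4): both already in same component {0,1,2,3,4,5}. No change.
New components: {0,1,2,3,4,5}
Are 2 and 4 in the same component? yes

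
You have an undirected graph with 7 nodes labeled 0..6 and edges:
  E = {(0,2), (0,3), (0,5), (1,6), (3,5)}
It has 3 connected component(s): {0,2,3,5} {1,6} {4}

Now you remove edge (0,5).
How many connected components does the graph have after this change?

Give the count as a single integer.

Answer: 3

Derivation:
Initial component count: 3
Remove (0,5): not a bridge. Count unchanged: 3.
  After removal, components: {0,2,3,5} {1,6} {4}
New component count: 3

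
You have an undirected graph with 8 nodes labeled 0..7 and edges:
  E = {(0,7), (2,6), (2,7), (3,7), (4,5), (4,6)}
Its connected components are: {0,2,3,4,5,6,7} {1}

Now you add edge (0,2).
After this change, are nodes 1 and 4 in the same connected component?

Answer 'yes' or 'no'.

Initial components: {0,2,3,4,5,6,7} {1}
Adding edge (0,2): both already in same component {0,2,3,4,5,6,7}. No change.
New components: {0,2,3,4,5,6,7} {1}
Are 1 and 4 in the same component? no

Answer: no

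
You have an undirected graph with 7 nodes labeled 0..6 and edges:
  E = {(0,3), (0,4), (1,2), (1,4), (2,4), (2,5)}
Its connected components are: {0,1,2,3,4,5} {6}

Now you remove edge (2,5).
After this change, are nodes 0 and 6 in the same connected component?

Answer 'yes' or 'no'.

Initial components: {0,1,2,3,4,5} {6}
Removing edge (2,5): it was a bridge — component count 2 -> 3.
New components: {0,1,2,3,4} {5} {6}
Are 0 and 6 in the same component? no

Answer: no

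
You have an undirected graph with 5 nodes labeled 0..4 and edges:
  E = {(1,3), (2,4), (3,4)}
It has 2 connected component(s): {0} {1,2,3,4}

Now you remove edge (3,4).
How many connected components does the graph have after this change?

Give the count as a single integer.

Initial component count: 2
Remove (3,4): it was a bridge. Count increases: 2 -> 3.
  After removal, components: {0} {1,3} {2,4}
New component count: 3

Answer: 3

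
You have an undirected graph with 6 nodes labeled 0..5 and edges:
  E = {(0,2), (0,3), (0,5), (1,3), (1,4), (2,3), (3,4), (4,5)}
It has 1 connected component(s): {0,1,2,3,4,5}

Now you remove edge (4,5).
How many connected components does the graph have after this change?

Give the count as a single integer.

Answer: 1

Derivation:
Initial component count: 1
Remove (4,5): not a bridge. Count unchanged: 1.
  After removal, components: {0,1,2,3,4,5}
New component count: 1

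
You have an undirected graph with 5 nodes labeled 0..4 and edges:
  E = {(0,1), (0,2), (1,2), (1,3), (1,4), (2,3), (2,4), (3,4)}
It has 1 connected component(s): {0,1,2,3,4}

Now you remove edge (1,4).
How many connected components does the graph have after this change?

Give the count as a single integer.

Initial component count: 1
Remove (1,4): not a bridge. Count unchanged: 1.
  After removal, components: {0,1,2,3,4}
New component count: 1

Answer: 1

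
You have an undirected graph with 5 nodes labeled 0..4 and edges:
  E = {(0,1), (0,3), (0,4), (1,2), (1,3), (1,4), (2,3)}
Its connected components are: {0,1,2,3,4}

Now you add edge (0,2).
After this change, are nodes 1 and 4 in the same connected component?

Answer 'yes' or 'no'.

Initial components: {0,1,2,3,4}
Adding edge (0,2): both already in same component {0,1,2,3,4}. No change.
New components: {0,1,2,3,4}
Are 1 and 4 in the same component? yes

Answer: yes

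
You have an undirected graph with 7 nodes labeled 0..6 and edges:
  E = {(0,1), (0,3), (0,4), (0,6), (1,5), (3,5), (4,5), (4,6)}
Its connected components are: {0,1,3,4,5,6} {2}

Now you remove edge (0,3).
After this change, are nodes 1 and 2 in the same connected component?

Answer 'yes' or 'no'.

Initial components: {0,1,3,4,5,6} {2}
Removing edge (0,3): not a bridge — component count unchanged at 2.
New components: {0,1,3,4,5,6} {2}
Are 1 and 2 in the same component? no

Answer: no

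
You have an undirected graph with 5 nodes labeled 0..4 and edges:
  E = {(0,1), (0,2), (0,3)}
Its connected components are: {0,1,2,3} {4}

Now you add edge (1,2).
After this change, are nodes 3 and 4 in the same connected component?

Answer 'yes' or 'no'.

Answer: no

Derivation:
Initial components: {0,1,2,3} {4}
Adding edge (1,2): both already in same component {0,1,2,3}. No change.
New components: {0,1,2,3} {4}
Are 3 and 4 in the same component? no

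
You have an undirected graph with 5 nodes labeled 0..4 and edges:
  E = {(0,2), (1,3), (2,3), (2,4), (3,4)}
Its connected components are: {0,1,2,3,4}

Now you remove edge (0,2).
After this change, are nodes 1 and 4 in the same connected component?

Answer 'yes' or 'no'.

Initial components: {0,1,2,3,4}
Removing edge (0,2): it was a bridge — component count 1 -> 2.
New components: {0} {1,2,3,4}
Are 1 and 4 in the same component? yes

Answer: yes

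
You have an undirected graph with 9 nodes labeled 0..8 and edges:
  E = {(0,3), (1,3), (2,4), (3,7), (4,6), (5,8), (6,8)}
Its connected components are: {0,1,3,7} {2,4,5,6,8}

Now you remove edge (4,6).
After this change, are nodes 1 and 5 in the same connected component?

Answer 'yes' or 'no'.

Answer: no

Derivation:
Initial components: {0,1,3,7} {2,4,5,6,8}
Removing edge (4,6): it was a bridge — component count 2 -> 3.
New components: {0,1,3,7} {2,4} {5,6,8}
Are 1 and 5 in the same component? no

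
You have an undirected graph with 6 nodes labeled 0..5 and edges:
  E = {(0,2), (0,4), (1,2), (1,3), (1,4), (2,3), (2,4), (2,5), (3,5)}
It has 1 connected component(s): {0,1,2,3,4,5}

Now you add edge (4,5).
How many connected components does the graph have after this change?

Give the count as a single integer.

Answer: 1

Derivation:
Initial component count: 1
Add (4,5): endpoints already in same component. Count unchanged: 1.
New component count: 1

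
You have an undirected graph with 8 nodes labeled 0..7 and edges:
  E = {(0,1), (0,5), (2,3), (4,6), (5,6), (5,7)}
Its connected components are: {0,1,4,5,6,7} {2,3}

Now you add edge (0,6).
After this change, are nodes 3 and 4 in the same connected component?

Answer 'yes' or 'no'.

Initial components: {0,1,4,5,6,7} {2,3}
Adding edge (0,6): both already in same component {0,1,4,5,6,7}. No change.
New components: {0,1,4,5,6,7} {2,3}
Are 3 and 4 in the same component? no

Answer: no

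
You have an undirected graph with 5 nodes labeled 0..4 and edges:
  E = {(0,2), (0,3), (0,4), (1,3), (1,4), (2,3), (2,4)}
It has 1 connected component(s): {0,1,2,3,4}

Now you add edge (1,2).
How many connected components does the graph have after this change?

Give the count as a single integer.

Answer: 1

Derivation:
Initial component count: 1
Add (1,2): endpoints already in same component. Count unchanged: 1.
New component count: 1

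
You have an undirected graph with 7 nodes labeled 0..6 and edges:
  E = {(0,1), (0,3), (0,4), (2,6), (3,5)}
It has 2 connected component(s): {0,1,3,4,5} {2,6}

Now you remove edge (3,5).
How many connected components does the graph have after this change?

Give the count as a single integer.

Answer: 3

Derivation:
Initial component count: 2
Remove (3,5): it was a bridge. Count increases: 2 -> 3.
  After removal, components: {0,1,3,4} {2,6} {5}
New component count: 3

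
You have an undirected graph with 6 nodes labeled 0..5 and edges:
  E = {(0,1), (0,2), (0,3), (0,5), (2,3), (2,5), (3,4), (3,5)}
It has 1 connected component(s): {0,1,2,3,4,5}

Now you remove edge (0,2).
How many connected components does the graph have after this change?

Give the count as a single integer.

Answer: 1

Derivation:
Initial component count: 1
Remove (0,2): not a bridge. Count unchanged: 1.
  After removal, components: {0,1,2,3,4,5}
New component count: 1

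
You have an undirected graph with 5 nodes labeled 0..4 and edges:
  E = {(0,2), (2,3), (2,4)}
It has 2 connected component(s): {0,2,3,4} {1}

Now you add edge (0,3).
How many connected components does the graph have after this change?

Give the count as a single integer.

Initial component count: 2
Add (0,3): endpoints already in same component. Count unchanged: 2.
New component count: 2

Answer: 2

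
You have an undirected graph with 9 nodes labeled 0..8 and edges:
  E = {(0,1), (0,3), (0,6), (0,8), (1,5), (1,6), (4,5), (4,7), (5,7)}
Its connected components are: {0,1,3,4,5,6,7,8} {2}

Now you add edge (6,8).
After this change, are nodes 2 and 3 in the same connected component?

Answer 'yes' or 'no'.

Answer: no

Derivation:
Initial components: {0,1,3,4,5,6,7,8} {2}
Adding edge (6,8): both already in same component {0,1,3,4,5,6,7,8}. No change.
New components: {0,1,3,4,5,6,7,8} {2}
Are 2 and 3 in the same component? no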